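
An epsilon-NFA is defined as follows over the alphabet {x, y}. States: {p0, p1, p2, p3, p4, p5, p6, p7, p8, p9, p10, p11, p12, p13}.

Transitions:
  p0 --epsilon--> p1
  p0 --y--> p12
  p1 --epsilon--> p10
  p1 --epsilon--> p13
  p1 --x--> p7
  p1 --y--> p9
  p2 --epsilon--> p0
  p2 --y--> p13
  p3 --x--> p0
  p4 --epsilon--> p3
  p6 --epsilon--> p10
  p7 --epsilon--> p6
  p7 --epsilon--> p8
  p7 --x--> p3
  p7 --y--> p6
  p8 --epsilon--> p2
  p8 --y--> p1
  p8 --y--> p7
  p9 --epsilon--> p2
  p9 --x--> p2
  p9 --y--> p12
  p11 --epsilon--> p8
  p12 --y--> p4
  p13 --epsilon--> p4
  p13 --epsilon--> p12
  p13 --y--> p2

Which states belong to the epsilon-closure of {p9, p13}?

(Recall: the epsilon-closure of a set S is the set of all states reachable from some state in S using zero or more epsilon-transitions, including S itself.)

{p0, p1, p2, p3, p4, p9, p10, p12, p13}

Start with {p9, p13}.
From p9 via epsilon: add p2.
From p13 via epsilon: add p4, p12.
From p2 via epsilon: add p0.
From p4 via epsilon: add p3.
From p0 via epsilon: add p1.
From p1 via epsilon: add p10.
No new states can be added; the closed set is {p0, p1, p2, p3, p4, p9, p10, p12, p13}.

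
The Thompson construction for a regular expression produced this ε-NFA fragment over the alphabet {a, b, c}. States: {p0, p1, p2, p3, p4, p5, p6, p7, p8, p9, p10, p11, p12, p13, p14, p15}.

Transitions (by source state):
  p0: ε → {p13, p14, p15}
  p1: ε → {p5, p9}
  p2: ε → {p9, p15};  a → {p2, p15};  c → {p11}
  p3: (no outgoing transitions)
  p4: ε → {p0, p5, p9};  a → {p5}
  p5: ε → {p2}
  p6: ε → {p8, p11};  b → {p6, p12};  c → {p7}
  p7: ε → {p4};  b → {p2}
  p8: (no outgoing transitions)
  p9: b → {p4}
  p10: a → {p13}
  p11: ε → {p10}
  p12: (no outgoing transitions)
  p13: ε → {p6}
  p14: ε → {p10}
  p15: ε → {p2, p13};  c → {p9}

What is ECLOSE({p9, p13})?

{p6, p8, p9, p10, p11, p13}

Start with {p9, p13}.
From p13 via ε: add p6.
From p6 via ε: add p8, p11.
From p11 via ε: add p10.
No new states can be added; the closed set is {p6, p8, p9, p10, p11, p13}.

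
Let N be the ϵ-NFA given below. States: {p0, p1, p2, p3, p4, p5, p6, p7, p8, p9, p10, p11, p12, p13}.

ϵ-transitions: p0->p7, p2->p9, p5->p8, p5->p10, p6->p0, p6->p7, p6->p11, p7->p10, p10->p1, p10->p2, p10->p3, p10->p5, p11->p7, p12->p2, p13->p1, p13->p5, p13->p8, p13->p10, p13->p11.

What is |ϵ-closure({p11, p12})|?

Start with {p11, p12}.
From p11 via ϵ: add p7.
From p12 via ϵ: add p2.
From p2 via ϵ: add p9.
From p7 via ϵ: add p10.
From p10 via ϵ: add p1, p3, p5.
From p5 via ϵ: add p8.
ϵ-closure = {p1, p2, p3, p5, p7, p8, p9, p10, p11, p12}, which has 10 states.

10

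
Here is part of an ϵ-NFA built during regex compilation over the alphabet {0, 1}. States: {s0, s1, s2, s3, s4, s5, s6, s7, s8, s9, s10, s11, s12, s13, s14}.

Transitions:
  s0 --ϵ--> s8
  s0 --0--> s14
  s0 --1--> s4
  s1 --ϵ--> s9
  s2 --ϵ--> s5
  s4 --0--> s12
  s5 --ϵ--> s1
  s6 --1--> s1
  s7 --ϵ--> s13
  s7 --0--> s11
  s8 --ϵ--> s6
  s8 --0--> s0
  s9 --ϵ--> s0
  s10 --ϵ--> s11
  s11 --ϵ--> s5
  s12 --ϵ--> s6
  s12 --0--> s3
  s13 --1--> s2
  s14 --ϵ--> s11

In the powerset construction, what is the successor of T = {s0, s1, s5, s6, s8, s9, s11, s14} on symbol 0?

s0 on 0 → {s14}.
s8 on 0 → {s0}.
No 0-transition from s1, s5, s6, s9, s11, s14.
Union after reading 0: {s0, s14}.
Now take the ϵ-closure:
From s0 via ϵ: add s8.
From s14 via ϵ: add s11.
From s8 via ϵ: add s6.
From s11 via ϵ: add s5.
From s5 via ϵ: add s1.
From s1 via ϵ: add s9.
No new states can be added; the closed set is {s0, s1, s5, s6, s8, s9, s11, s14}.

{s0, s1, s5, s6, s8, s9, s11, s14}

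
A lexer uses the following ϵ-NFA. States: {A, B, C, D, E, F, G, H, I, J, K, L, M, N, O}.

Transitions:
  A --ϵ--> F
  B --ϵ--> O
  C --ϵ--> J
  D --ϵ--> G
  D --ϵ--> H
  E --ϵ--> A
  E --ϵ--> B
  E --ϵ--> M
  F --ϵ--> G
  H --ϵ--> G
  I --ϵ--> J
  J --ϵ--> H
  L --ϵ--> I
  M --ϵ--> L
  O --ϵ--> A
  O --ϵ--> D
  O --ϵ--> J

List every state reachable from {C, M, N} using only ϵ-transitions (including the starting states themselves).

Start with {C, M, N}.
From C via ϵ: add J.
From M via ϵ: add L.
From J via ϵ: add H.
From L via ϵ: add I.
From H via ϵ: add G.
No new states can be added; the closed set is {C, G, H, I, J, L, M, N}.

{C, G, H, I, J, L, M, N}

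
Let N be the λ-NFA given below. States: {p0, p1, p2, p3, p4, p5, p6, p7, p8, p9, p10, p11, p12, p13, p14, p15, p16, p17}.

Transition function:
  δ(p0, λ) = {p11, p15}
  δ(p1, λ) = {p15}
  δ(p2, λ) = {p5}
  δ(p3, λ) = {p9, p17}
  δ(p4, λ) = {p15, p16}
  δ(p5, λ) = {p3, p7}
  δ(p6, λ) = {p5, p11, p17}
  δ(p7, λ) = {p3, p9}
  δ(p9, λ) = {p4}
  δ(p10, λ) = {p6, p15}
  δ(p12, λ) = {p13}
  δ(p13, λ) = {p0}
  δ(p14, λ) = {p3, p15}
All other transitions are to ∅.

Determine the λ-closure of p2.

{p2, p3, p4, p5, p7, p9, p15, p16, p17}

Start with {p2}.
From p2 via λ: add p5.
From p5 via λ: add p3, p7.
From p3 via λ: add p9, p17.
From p9 via λ: add p4.
From p4 via λ: add p15, p16.
No new states can be added; the closed set is {p2, p3, p4, p5, p7, p9, p15, p16, p17}.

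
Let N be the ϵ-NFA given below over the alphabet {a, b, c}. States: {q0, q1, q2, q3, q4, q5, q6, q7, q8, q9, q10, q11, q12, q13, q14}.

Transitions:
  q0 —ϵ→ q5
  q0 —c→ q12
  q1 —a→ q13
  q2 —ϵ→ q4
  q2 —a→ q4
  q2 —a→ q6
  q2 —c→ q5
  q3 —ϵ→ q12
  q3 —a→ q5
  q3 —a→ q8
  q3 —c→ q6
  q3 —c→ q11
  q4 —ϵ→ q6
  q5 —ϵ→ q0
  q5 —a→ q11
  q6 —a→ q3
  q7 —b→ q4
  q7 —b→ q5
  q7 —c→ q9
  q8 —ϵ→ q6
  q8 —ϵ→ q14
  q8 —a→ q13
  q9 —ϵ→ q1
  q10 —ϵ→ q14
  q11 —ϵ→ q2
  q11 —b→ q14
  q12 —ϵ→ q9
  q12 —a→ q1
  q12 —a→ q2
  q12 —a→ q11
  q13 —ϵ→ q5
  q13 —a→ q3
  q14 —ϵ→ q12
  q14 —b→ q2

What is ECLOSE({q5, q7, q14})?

Start with {q5, q7, q14}.
From q5 via ϵ: add q0.
From q14 via ϵ: add q12.
From q12 via ϵ: add q9.
From q9 via ϵ: add q1.
No new states can be added; the closed set is {q0, q1, q5, q7, q9, q12, q14}.

{q0, q1, q5, q7, q9, q12, q14}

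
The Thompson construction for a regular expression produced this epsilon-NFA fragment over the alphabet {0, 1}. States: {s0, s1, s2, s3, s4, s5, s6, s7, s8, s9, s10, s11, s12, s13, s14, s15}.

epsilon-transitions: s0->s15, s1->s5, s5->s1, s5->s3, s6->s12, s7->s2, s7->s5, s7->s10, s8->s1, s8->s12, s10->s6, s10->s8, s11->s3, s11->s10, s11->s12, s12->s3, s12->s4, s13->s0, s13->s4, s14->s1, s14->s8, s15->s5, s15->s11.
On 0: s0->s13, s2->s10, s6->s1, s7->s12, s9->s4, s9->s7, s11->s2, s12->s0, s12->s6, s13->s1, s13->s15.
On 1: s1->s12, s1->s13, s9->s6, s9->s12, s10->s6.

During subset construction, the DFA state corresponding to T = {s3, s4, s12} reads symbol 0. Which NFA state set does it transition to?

s12 on 0 → {s0, s6}.
No 0-transition from s3, s4.
Union after reading 0: {s0, s6}.
Now take the epsilon-closure:
From s0 via epsilon: add s15.
From s6 via epsilon: add s12.
From s12 via epsilon: add s3, s4.
From s15 via epsilon: add s5, s11.
From s5 via epsilon: add s1.
From s11 via epsilon: add s10.
From s10 via epsilon: add s8.
No new states can be added; the closed set is {s0, s1, s3, s4, s5, s6, s8, s10, s11, s12, s15}.

{s0, s1, s3, s4, s5, s6, s8, s10, s11, s12, s15}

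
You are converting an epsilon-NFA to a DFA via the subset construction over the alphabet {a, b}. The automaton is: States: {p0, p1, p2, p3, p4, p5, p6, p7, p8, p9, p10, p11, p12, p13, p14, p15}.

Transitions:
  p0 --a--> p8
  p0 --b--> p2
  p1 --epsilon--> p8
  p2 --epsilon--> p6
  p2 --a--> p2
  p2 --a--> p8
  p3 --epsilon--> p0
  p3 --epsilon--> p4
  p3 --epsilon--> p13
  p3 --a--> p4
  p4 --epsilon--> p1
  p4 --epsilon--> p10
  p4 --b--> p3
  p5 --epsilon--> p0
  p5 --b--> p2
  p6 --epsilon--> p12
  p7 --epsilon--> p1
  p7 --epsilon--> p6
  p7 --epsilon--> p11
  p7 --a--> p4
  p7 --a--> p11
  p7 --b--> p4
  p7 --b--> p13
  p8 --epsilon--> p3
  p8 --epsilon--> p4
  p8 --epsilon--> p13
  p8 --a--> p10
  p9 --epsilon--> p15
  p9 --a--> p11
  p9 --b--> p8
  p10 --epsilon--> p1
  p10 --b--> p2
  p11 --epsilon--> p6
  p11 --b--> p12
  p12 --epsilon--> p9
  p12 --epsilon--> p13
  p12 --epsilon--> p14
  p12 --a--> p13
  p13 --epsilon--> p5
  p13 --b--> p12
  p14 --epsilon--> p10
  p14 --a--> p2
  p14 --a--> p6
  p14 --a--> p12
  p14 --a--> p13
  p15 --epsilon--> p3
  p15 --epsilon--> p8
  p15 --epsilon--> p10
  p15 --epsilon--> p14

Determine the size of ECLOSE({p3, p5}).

8

Start with {p3, p5}.
From p3 via epsilon: add p0, p4, p13.
From p4 via epsilon: add p1, p10.
From p1 via epsilon: add p8.
epsilon-closure = {p0, p1, p3, p4, p5, p8, p10, p13}, which has 8 states.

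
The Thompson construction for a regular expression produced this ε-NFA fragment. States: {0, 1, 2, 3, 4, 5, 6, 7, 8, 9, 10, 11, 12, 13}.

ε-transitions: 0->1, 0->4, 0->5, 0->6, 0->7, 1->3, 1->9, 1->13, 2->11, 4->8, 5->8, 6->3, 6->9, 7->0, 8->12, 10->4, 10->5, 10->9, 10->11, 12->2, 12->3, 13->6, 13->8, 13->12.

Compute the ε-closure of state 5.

Start with {5}.
From 5 via ε: add 8.
From 8 via ε: add 12.
From 12 via ε: add 2, 3.
From 2 via ε: add 11.
No new states can be added; the closed set is {2, 3, 5, 8, 11, 12}.

{2, 3, 5, 8, 11, 12}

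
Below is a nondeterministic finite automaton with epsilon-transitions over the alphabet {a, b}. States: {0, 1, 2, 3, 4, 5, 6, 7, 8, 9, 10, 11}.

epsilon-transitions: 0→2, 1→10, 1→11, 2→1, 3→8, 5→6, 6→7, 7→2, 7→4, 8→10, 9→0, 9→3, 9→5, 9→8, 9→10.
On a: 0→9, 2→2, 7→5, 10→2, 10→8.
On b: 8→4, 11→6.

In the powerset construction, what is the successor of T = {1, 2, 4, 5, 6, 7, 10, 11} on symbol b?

11 on b → {6}.
No b-transition from 1, 2, 4, 5, 6, 7, 10.
Union after reading b: {6}.
Now take the epsilon-closure:
From 6 via epsilon: add 7.
From 7 via epsilon: add 2, 4.
From 2 via epsilon: add 1.
From 1 via epsilon: add 10, 11.
No new states can be added; the closed set is {1, 2, 4, 6, 7, 10, 11}.

{1, 2, 4, 6, 7, 10, 11}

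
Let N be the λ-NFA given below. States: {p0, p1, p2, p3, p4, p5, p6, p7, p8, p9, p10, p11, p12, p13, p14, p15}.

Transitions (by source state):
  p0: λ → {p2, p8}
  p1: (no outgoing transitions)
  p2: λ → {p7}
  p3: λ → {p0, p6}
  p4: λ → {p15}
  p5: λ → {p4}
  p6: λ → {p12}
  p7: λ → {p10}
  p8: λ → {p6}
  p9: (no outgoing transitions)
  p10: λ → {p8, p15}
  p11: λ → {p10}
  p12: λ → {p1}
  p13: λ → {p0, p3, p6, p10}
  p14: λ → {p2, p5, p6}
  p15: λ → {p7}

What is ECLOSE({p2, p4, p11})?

Start with {p2, p4, p11}.
From p2 via λ: add p7.
From p4 via λ: add p15.
From p11 via λ: add p10.
From p10 via λ: add p8.
From p8 via λ: add p6.
From p6 via λ: add p12.
From p12 via λ: add p1.
No new states can be added; the closed set is {p1, p2, p4, p6, p7, p8, p10, p11, p12, p15}.

{p1, p2, p4, p6, p7, p8, p10, p11, p12, p15}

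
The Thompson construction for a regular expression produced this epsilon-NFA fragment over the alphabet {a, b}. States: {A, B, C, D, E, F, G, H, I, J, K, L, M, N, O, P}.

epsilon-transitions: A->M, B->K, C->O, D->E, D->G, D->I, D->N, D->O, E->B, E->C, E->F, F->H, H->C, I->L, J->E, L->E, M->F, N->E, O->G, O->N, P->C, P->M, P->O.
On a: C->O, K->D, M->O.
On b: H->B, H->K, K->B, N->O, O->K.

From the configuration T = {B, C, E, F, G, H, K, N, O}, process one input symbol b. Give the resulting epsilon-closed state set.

{B, C, E, F, G, H, K, N, O}

H on b → {B, K}.
K on b → {B}.
N on b → {O}.
O on b → {K}.
No b-transition from B, C, E, F, G.
Union after reading b: {B, K, O}.
Now take the epsilon-closure:
From O via epsilon: add G, N.
From N via epsilon: add E.
From E via epsilon: add C, F.
From F via epsilon: add H.
No new states can be added; the closed set is {B, C, E, F, G, H, K, N, O}.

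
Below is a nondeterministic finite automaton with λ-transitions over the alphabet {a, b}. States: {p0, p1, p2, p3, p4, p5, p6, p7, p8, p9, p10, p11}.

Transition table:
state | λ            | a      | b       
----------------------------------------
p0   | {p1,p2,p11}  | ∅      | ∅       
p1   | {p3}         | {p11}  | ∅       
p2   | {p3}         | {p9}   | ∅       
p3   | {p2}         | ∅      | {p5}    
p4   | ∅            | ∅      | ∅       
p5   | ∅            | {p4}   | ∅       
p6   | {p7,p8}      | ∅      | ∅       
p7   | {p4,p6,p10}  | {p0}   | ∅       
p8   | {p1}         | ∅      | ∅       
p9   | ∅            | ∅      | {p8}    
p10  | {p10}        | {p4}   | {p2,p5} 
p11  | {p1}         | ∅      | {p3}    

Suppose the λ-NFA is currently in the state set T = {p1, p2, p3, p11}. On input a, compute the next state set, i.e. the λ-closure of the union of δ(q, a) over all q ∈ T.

p1 on a → {p11}.
p2 on a → {p9}.
No a-transition from p3, p11.
Union after reading a: {p9, p11}.
Now take the λ-closure:
From p11 via λ: add p1.
From p1 via λ: add p3.
From p3 via λ: add p2.
No new states can be added; the closed set is {p1, p2, p3, p9, p11}.

{p1, p2, p3, p9, p11}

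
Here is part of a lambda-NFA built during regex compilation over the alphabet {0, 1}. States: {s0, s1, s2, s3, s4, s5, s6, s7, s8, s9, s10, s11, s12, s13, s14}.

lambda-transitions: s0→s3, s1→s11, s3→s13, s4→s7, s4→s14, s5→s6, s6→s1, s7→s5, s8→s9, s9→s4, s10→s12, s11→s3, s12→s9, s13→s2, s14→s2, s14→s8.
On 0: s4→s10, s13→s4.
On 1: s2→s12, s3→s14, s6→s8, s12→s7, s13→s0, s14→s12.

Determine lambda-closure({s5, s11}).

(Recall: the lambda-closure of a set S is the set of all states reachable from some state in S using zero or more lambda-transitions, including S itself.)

Start with {s5, s11}.
From s5 via lambda: add s6.
From s11 via lambda: add s3.
From s3 via lambda: add s13.
From s6 via lambda: add s1.
From s13 via lambda: add s2.
No new states can be added; the closed set is {s1, s2, s3, s5, s6, s11, s13}.

{s1, s2, s3, s5, s6, s11, s13}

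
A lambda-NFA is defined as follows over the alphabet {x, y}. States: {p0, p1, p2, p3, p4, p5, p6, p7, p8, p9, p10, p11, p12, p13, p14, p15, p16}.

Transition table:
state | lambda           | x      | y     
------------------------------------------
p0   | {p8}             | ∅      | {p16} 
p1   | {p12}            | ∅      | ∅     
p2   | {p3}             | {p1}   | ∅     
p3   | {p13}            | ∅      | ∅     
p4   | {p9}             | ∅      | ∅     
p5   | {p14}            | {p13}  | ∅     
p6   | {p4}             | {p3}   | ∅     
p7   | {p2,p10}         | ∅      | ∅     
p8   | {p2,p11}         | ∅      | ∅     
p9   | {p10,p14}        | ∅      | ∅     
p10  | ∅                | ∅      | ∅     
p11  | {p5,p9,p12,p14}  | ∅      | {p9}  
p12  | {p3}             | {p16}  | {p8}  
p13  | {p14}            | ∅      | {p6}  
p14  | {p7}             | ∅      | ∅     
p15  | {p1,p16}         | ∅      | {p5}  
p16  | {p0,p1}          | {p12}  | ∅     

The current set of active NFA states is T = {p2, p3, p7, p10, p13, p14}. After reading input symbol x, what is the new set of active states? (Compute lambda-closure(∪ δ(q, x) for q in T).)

p2 on x → {p1}.
No x-transition from p3, p7, p10, p13, p14.
Union after reading x: {p1}.
Now take the lambda-closure:
From p1 via lambda: add p12.
From p12 via lambda: add p3.
From p3 via lambda: add p13.
From p13 via lambda: add p14.
From p14 via lambda: add p7.
From p7 via lambda: add p2, p10.
No new states can be added; the closed set is {p1, p2, p3, p7, p10, p12, p13, p14}.

{p1, p2, p3, p7, p10, p12, p13, p14}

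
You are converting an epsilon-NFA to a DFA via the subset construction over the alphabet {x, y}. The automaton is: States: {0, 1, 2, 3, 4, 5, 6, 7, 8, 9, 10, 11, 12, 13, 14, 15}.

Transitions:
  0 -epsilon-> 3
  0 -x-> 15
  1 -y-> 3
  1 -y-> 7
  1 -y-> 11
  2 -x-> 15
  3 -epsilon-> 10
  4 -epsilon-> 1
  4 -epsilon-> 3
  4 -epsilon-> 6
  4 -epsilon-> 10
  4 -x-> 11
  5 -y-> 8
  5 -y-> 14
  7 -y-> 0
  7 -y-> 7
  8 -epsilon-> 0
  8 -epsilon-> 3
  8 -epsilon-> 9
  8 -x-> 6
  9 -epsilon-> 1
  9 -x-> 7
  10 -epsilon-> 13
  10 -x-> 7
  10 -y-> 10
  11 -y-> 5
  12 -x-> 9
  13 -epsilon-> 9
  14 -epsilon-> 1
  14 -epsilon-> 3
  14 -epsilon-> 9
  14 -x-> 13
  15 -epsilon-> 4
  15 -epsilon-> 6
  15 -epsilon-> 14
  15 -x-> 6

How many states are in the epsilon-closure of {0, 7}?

Start with {0, 7}.
From 0 via epsilon: add 3.
From 3 via epsilon: add 10.
From 10 via epsilon: add 13.
From 13 via epsilon: add 9.
From 9 via epsilon: add 1.
epsilon-closure = {0, 1, 3, 7, 9, 10, 13}, which has 7 states.

7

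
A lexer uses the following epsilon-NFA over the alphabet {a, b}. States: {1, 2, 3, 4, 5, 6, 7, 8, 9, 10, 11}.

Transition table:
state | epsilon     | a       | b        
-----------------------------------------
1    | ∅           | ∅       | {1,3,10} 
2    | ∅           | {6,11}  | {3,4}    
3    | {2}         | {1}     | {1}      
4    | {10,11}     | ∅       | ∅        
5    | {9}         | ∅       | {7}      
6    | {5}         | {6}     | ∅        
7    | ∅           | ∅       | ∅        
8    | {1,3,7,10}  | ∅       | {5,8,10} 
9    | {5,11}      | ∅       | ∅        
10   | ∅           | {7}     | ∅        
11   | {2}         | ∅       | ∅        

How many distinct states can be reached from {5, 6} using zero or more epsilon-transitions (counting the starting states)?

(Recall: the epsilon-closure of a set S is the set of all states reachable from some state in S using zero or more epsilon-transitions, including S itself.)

Start with {5, 6}.
From 5 via epsilon: add 9.
From 9 via epsilon: add 11.
From 11 via epsilon: add 2.
epsilon-closure = {2, 5, 6, 9, 11}, which has 5 states.

5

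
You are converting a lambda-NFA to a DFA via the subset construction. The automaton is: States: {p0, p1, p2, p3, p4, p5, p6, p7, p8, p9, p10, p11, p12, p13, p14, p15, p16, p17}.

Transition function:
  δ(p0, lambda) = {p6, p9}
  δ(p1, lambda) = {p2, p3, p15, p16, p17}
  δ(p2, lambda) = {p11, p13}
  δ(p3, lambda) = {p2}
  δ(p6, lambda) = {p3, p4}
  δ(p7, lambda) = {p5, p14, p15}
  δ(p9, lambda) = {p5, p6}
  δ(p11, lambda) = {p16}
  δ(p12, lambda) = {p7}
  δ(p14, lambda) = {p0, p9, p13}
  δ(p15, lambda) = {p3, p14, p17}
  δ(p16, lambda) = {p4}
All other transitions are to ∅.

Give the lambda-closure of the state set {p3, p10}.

Start with {p3, p10}.
From p3 via lambda: add p2.
From p2 via lambda: add p11, p13.
From p11 via lambda: add p16.
From p16 via lambda: add p4.
No new states can be added; the closed set is {p2, p3, p4, p10, p11, p13, p16}.

{p2, p3, p4, p10, p11, p13, p16}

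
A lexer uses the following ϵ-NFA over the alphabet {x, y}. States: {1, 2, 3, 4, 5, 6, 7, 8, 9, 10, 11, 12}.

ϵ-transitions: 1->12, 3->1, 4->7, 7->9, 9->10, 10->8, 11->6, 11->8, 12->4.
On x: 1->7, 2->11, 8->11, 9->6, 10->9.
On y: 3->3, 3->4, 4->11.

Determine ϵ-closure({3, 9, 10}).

Start with {3, 9, 10}.
From 3 via ϵ: add 1.
From 10 via ϵ: add 8.
From 1 via ϵ: add 12.
From 12 via ϵ: add 4.
From 4 via ϵ: add 7.
No new states can be added; the closed set is {1, 3, 4, 7, 8, 9, 10, 12}.

{1, 3, 4, 7, 8, 9, 10, 12}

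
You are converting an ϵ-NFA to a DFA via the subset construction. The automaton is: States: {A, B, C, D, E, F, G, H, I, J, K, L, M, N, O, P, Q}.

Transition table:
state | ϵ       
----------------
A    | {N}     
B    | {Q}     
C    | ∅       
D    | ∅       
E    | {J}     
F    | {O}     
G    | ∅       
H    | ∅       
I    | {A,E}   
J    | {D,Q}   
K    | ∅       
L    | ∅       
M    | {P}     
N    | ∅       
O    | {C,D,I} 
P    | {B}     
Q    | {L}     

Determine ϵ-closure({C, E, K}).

{C, D, E, J, K, L, Q}

Start with {C, E, K}.
From E via ϵ: add J.
From J via ϵ: add D, Q.
From Q via ϵ: add L.
No new states can be added; the closed set is {C, D, E, J, K, L, Q}.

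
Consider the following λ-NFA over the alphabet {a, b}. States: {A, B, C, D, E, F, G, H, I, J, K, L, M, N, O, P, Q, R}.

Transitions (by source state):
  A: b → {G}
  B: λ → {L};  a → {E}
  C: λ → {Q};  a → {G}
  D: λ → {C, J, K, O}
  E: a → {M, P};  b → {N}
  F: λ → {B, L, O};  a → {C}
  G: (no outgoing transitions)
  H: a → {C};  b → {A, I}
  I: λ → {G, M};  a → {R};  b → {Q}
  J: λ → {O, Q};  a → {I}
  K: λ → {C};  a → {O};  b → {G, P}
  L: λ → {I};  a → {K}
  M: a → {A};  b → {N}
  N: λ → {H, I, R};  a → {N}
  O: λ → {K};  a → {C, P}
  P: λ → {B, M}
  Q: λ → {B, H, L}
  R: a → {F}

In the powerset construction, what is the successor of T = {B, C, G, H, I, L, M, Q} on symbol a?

{A, B, C, E, G, H, I, K, L, M, Q, R}

B on a → {E}.
C on a → {G}.
H on a → {C}.
I on a → {R}.
L on a → {K}.
M on a → {A}.
No a-transition from G, Q.
Union after reading a: {A, C, E, G, K, R}.
Now take the λ-closure:
From C via λ: add Q.
From Q via λ: add B, H, L.
From L via λ: add I.
From I via λ: add M.
No new states can be added; the closed set is {A, B, C, E, G, H, I, K, L, M, Q, R}.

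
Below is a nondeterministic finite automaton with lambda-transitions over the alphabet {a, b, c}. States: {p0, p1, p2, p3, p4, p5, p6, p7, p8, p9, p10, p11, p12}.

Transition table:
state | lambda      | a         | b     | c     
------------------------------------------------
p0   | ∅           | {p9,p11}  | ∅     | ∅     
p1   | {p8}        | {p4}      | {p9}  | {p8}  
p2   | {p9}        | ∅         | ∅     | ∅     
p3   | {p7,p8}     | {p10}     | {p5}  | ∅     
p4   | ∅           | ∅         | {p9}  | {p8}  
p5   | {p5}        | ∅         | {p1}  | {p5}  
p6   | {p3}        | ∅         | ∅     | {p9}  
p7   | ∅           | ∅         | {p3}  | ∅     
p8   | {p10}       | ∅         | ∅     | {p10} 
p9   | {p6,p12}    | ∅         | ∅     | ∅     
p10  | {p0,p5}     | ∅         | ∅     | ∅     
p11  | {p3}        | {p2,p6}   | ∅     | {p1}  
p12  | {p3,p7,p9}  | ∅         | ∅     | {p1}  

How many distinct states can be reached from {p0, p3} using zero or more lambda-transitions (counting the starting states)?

Start with {p0, p3}.
From p3 via lambda: add p7, p8.
From p8 via lambda: add p10.
From p10 via lambda: add p5.
lambda-closure = {p0, p3, p5, p7, p8, p10}, which has 6 states.

6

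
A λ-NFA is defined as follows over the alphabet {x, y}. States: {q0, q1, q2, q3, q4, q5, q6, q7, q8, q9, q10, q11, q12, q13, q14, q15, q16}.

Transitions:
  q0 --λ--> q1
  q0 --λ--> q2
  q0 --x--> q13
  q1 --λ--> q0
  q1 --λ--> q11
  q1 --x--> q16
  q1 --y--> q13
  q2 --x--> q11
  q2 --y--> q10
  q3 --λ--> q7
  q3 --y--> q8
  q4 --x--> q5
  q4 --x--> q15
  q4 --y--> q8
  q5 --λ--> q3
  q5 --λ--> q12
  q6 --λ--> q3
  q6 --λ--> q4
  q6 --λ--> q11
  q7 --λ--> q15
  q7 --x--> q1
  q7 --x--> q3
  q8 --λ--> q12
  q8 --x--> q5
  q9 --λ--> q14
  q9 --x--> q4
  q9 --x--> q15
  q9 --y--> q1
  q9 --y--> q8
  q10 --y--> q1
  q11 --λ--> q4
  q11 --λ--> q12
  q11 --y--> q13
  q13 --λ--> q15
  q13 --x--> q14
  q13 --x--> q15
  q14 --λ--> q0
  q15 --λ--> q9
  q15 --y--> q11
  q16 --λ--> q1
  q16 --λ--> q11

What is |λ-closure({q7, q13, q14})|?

Start with {q7, q13, q14}.
From q7 via λ: add q15.
From q14 via λ: add q0.
From q0 via λ: add q1, q2.
From q15 via λ: add q9.
From q1 via λ: add q11.
From q11 via λ: add q4, q12.
λ-closure = {q0, q1, q2, q4, q7, q9, q11, q12, q13, q14, q15}, which has 11 states.

11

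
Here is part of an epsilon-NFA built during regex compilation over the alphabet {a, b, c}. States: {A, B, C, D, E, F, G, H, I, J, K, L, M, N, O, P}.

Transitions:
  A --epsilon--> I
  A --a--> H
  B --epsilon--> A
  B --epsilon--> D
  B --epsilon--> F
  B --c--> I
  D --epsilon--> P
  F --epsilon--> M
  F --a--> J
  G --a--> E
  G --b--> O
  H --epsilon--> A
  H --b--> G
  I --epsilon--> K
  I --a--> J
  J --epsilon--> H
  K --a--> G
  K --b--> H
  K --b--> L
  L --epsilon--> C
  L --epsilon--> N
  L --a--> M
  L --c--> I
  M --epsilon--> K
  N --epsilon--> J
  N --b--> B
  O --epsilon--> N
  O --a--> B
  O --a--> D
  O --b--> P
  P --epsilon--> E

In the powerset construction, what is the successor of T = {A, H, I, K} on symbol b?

{A, C, G, H, I, J, K, L, N}

H on b → {G}.
K on b → {H, L}.
No b-transition from A, I.
Union after reading b: {G, H, L}.
Now take the epsilon-closure:
From H via epsilon: add A.
From L via epsilon: add C, N.
From A via epsilon: add I.
From N via epsilon: add J.
From I via epsilon: add K.
No new states can be added; the closed set is {A, C, G, H, I, J, K, L, N}.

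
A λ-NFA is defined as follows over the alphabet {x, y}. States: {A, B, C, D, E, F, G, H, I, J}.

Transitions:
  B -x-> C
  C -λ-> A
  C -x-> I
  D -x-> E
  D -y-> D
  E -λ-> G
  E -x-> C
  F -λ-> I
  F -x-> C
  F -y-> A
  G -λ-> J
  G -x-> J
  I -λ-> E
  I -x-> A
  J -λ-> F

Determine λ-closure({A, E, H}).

Start with {A, E, H}.
From E via λ: add G.
From G via λ: add J.
From J via λ: add F.
From F via λ: add I.
No new states can be added; the closed set is {A, E, F, G, H, I, J}.

{A, E, F, G, H, I, J}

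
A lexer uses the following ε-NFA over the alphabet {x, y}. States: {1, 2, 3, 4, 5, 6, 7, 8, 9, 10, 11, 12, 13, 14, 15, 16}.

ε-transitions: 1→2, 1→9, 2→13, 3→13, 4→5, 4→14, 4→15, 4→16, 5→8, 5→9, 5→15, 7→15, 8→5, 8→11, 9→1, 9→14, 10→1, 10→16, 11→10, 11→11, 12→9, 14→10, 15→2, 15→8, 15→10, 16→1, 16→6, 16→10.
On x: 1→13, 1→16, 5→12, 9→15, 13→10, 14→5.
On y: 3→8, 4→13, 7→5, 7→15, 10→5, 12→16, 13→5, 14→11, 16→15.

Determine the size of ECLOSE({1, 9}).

8

Start with {1, 9}.
From 1 via ε: add 2.
From 9 via ε: add 14.
From 2 via ε: add 13.
From 14 via ε: add 10.
From 10 via ε: add 16.
From 16 via ε: add 6.
ε-closure = {1, 2, 6, 9, 10, 13, 14, 16}, which has 8 states.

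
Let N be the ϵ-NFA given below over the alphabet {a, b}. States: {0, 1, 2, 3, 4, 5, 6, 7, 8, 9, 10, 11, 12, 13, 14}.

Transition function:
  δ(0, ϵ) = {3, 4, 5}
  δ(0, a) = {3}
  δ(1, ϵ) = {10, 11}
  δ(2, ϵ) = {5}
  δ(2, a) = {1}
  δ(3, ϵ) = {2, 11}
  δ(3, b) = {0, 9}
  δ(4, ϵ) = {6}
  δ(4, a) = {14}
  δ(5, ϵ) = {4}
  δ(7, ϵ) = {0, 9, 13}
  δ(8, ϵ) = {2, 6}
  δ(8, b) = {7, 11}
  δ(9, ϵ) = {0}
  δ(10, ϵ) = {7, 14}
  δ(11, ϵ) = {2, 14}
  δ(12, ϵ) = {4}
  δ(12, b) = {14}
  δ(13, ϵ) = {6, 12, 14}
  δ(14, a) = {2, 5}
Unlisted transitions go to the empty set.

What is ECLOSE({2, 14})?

Start with {2, 14}.
From 2 via ϵ: add 5.
From 5 via ϵ: add 4.
From 4 via ϵ: add 6.
No new states can be added; the closed set is {2, 4, 5, 6, 14}.

{2, 4, 5, 6, 14}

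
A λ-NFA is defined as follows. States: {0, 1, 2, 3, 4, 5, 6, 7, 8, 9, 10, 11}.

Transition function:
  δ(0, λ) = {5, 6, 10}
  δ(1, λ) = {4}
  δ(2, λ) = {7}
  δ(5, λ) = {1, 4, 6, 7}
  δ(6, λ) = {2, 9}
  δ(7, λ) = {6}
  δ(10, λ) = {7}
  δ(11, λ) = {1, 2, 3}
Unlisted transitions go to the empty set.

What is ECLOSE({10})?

Start with {10}.
From 10 via λ: add 7.
From 7 via λ: add 6.
From 6 via λ: add 2, 9.
No new states can be added; the closed set is {2, 6, 7, 9, 10}.

{2, 6, 7, 9, 10}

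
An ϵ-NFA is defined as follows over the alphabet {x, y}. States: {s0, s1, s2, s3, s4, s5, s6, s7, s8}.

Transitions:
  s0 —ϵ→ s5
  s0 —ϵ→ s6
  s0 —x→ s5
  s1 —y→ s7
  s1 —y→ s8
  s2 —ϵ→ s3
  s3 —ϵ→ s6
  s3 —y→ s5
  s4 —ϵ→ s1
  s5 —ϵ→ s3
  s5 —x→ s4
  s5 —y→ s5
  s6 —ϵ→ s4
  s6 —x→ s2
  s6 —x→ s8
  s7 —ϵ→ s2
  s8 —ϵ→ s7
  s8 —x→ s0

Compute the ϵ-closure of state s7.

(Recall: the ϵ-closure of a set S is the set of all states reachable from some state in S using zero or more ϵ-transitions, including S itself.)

{s1, s2, s3, s4, s6, s7}

Start with {s7}.
From s7 via ϵ: add s2.
From s2 via ϵ: add s3.
From s3 via ϵ: add s6.
From s6 via ϵ: add s4.
From s4 via ϵ: add s1.
No new states can be added; the closed set is {s1, s2, s3, s4, s6, s7}.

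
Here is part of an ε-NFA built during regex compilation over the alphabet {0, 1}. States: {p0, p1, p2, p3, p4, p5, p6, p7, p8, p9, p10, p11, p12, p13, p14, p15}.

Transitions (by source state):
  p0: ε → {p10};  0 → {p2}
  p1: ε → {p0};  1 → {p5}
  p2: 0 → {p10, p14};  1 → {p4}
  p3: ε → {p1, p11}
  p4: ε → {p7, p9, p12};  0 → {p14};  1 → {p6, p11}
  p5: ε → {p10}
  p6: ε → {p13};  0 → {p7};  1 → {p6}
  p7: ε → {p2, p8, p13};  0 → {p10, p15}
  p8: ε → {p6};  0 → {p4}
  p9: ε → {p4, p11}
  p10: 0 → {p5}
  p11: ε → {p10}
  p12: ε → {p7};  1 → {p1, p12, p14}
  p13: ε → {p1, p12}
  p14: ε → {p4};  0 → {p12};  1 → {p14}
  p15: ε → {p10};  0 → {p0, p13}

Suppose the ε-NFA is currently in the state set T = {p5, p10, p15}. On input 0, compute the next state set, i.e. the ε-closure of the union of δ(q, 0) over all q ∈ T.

{p0, p1, p2, p5, p6, p7, p8, p10, p12, p13}

p10 on 0 → {p5}.
p15 on 0 → {p0, p13}.
No 0-transition from p5.
Union after reading 0: {p0, p5, p13}.
Now take the ε-closure:
From p0 via ε: add p10.
From p13 via ε: add p1, p12.
From p12 via ε: add p7.
From p7 via ε: add p2, p8.
From p8 via ε: add p6.
No new states can be added; the closed set is {p0, p1, p2, p5, p6, p7, p8, p10, p12, p13}.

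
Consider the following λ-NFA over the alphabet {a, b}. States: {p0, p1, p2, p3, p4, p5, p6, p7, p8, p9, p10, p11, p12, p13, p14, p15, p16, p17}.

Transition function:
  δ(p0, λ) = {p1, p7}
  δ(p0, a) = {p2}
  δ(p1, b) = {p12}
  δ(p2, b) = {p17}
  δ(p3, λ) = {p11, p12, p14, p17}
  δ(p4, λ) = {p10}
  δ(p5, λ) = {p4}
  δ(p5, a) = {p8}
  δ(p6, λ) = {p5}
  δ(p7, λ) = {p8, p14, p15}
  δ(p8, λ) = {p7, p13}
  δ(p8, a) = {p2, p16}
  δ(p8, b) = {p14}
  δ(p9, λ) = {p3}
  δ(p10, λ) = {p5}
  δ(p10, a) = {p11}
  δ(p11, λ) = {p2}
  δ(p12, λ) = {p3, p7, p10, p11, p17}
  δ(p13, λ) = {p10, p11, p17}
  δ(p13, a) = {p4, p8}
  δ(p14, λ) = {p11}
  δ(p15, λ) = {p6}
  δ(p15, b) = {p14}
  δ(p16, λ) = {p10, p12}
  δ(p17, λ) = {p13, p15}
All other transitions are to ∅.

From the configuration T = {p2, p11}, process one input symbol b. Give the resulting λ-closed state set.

p2 on b → {p17}.
No b-transition from p11.
Union after reading b: {p17}.
Now take the λ-closure:
From p17 via λ: add p13, p15.
From p13 via λ: add p10, p11.
From p15 via λ: add p6.
From p6 via λ: add p5.
From p11 via λ: add p2.
From p5 via λ: add p4.
No new states can be added; the closed set is {p2, p4, p5, p6, p10, p11, p13, p15, p17}.

{p2, p4, p5, p6, p10, p11, p13, p15, p17}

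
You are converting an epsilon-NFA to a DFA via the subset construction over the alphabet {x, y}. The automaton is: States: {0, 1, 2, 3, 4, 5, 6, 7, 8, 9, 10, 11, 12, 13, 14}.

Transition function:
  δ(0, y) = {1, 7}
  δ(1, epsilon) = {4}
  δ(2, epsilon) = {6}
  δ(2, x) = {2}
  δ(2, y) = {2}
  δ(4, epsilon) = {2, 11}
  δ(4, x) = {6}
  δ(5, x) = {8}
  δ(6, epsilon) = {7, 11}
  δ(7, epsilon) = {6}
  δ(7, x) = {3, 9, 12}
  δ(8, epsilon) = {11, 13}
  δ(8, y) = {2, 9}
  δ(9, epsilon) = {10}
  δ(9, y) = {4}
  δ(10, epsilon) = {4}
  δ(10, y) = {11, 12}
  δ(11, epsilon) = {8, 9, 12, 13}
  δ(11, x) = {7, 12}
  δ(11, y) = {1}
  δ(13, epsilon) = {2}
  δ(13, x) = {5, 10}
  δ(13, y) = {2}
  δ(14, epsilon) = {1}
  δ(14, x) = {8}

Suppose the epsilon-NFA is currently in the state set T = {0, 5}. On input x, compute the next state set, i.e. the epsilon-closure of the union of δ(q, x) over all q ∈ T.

5 on x → {8}.
No x-transition from 0.
Union after reading x: {8}.
Now take the epsilon-closure:
From 8 via epsilon: add 11, 13.
From 11 via epsilon: add 9, 12.
From 13 via epsilon: add 2.
From 2 via epsilon: add 6.
From 9 via epsilon: add 10.
From 6 via epsilon: add 7.
From 10 via epsilon: add 4.
No new states can be added; the closed set is {2, 4, 6, 7, 8, 9, 10, 11, 12, 13}.

{2, 4, 6, 7, 8, 9, 10, 11, 12, 13}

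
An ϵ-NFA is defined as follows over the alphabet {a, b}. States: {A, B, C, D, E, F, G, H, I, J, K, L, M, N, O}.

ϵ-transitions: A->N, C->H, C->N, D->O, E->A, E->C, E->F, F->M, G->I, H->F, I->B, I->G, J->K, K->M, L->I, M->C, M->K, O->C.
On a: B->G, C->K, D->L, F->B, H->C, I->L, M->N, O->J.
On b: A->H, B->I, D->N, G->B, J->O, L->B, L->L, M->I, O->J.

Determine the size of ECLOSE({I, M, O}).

10

Start with {I, M, O}.
From I via ϵ: add B, G.
From M via ϵ: add C, K.
From C via ϵ: add H, N.
From H via ϵ: add F.
ϵ-closure = {B, C, F, G, H, I, K, M, N, O}, which has 10 states.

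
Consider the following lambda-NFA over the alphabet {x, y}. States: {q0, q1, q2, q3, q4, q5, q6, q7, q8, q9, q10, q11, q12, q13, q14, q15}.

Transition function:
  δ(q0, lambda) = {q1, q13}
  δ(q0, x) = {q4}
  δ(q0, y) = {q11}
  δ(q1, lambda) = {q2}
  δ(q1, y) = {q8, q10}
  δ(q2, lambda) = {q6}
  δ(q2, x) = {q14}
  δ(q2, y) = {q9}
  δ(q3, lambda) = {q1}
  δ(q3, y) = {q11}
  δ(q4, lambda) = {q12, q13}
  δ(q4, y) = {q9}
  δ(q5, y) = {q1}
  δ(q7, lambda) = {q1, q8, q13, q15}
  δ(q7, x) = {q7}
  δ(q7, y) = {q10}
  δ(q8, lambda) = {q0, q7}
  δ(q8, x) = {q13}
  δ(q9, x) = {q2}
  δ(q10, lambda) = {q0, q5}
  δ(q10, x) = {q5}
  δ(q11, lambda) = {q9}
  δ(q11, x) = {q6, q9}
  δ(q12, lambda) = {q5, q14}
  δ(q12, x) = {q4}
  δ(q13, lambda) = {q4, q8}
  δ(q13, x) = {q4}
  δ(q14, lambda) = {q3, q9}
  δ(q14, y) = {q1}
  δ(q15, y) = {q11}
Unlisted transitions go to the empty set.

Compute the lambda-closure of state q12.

{q1, q2, q3, q5, q6, q9, q12, q14}

Start with {q12}.
From q12 via lambda: add q5, q14.
From q14 via lambda: add q3, q9.
From q3 via lambda: add q1.
From q1 via lambda: add q2.
From q2 via lambda: add q6.
No new states can be added; the closed set is {q1, q2, q3, q5, q6, q9, q12, q14}.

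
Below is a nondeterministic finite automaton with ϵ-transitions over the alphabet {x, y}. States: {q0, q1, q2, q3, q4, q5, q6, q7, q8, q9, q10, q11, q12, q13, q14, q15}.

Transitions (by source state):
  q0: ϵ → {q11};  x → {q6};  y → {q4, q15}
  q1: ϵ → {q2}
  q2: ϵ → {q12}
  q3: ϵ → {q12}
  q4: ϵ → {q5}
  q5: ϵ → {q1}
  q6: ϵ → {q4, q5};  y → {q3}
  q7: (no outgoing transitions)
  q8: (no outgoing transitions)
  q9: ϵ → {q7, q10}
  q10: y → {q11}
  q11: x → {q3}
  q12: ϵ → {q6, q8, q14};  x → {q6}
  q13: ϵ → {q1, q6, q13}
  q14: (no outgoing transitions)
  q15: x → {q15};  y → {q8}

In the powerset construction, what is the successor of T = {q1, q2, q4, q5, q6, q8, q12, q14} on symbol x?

{q1, q2, q4, q5, q6, q8, q12, q14}

q12 on x → {q6}.
No x-transition from q1, q2, q4, q5, q6, q8, q14.
Union after reading x: {q6}.
Now take the ϵ-closure:
From q6 via ϵ: add q4, q5.
From q5 via ϵ: add q1.
From q1 via ϵ: add q2.
From q2 via ϵ: add q12.
From q12 via ϵ: add q8, q14.
No new states can be added; the closed set is {q1, q2, q4, q5, q6, q8, q12, q14}.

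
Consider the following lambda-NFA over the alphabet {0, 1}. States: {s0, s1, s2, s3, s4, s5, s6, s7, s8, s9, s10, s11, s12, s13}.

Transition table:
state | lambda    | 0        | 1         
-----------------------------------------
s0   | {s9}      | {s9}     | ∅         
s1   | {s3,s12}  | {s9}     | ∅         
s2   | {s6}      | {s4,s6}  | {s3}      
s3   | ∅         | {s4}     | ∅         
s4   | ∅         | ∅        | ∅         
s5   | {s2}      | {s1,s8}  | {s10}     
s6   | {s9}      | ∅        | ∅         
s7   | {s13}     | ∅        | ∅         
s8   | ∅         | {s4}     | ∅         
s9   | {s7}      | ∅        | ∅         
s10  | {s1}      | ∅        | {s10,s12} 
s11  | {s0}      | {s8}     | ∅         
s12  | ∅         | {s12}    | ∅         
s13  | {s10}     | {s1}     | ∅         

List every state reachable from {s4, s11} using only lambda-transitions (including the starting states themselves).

Start with {s4, s11}.
From s11 via lambda: add s0.
From s0 via lambda: add s9.
From s9 via lambda: add s7.
From s7 via lambda: add s13.
From s13 via lambda: add s10.
From s10 via lambda: add s1.
From s1 via lambda: add s3, s12.
No new states can be added; the closed set is {s0, s1, s3, s4, s7, s9, s10, s11, s12, s13}.

{s0, s1, s3, s4, s7, s9, s10, s11, s12, s13}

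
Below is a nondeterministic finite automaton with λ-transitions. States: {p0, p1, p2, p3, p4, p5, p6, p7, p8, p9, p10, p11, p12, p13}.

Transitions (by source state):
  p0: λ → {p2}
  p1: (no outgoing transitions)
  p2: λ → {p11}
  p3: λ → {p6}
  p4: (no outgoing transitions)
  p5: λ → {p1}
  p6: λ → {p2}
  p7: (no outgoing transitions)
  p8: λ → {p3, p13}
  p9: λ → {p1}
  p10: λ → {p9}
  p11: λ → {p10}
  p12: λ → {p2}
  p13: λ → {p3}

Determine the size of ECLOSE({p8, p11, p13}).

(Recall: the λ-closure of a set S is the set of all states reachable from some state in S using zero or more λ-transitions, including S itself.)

9

Start with {p8, p11, p13}.
From p8 via λ: add p3.
From p11 via λ: add p10.
From p3 via λ: add p6.
From p10 via λ: add p9.
From p6 via λ: add p2.
From p9 via λ: add p1.
λ-closure = {p1, p2, p3, p6, p8, p9, p10, p11, p13}, which has 9 states.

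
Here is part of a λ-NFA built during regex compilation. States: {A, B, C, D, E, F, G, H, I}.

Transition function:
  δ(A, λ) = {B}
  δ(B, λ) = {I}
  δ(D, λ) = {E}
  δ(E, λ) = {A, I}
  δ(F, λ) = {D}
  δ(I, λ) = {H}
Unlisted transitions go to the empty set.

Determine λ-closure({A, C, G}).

Start with {A, C, G}.
From A via λ: add B.
From B via λ: add I.
From I via λ: add H.
No new states can be added; the closed set is {A, B, C, G, H, I}.

{A, B, C, G, H, I}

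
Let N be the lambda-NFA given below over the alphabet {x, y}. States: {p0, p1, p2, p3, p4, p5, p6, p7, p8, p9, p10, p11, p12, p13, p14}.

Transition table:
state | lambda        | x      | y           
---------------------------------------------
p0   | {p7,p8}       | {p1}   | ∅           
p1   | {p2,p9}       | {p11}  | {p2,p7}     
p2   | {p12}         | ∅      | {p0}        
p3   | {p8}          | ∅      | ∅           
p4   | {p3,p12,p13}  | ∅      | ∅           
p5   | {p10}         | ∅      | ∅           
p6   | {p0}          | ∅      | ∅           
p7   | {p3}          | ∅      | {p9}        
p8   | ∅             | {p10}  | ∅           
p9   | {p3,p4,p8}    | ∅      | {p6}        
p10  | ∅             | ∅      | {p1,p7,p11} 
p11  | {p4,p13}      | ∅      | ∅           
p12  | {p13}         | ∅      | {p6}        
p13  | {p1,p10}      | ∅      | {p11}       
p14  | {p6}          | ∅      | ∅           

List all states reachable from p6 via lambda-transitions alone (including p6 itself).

Start with {p6}.
From p6 via lambda: add p0.
From p0 via lambda: add p7, p8.
From p7 via lambda: add p3.
No new states can be added; the closed set is {p0, p3, p6, p7, p8}.

{p0, p3, p6, p7, p8}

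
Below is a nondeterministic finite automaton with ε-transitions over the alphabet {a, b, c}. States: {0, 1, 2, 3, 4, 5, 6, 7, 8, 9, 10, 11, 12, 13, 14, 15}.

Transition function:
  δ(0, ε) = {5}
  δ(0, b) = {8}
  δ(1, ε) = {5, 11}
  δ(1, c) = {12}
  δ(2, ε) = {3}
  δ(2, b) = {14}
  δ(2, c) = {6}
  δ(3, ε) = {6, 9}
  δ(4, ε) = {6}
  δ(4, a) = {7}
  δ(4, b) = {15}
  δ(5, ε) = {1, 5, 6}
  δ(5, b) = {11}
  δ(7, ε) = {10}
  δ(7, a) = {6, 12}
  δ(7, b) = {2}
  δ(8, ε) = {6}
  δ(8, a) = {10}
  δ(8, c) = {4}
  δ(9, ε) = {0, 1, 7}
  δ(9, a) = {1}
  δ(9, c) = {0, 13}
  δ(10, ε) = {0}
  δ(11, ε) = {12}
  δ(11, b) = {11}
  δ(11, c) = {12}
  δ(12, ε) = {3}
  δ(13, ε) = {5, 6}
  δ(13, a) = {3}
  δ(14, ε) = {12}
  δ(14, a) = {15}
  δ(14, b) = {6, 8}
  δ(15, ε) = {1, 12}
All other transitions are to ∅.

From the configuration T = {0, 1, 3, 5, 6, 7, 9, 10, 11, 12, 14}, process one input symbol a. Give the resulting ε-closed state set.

{0, 1, 3, 5, 6, 7, 9, 10, 11, 12, 15}

7 on a → {6, 12}.
9 on a → {1}.
14 on a → {15}.
No a-transition from 0, 1, 3, 5, 6, 10, 11, 12.
Union after reading a: {1, 6, 12, 15}.
Now take the ε-closure:
From 1 via ε: add 5, 11.
From 12 via ε: add 3.
From 3 via ε: add 9.
From 9 via ε: add 0, 7.
From 7 via ε: add 10.
No new states can be added; the closed set is {0, 1, 3, 5, 6, 7, 9, 10, 11, 12, 15}.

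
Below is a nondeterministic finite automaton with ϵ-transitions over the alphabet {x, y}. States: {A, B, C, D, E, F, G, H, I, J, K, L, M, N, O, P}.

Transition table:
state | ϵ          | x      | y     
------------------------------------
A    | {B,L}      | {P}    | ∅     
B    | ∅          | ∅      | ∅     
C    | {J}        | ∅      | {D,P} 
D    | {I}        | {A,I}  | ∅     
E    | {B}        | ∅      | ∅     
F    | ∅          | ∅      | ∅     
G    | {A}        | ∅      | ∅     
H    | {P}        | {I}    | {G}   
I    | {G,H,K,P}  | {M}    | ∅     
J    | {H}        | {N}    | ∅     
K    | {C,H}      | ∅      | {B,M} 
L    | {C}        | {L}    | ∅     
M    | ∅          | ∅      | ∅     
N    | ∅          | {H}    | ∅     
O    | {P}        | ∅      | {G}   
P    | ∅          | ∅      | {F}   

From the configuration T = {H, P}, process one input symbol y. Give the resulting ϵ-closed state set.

H on y → {G}.
P on y → {F}.
Union after reading y: {F, G}.
Now take the ϵ-closure:
From G via ϵ: add A.
From A via ϵ: add B, L.
From L via ϵ: add C.
From C via ϵ: add J.
From J via ϵ: add H.
From H via ϵ: add P.
No new states can be added; the closed set is {A, B, C, F, G, H, J, L, P}.

{A, B, C, F, G, H, J, L, P}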